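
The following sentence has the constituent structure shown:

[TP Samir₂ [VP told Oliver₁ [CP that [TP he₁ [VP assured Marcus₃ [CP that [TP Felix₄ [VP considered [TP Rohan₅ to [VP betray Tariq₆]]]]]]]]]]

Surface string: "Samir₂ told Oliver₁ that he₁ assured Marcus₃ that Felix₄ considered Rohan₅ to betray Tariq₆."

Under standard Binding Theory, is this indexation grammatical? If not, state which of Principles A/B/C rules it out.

The two coindexed NPs are *Oliver₁* and *he₁*.
*he₁* is a pronoun; nothing c-commands it within its binding domain (the embedded TP.), so Principle B holds trivially.
*Oliver₁* is an R-expression; *he₁* does not c-command it, and no other NP shares its index, so Principle C is satisfied.
All principles are respected.

grammatical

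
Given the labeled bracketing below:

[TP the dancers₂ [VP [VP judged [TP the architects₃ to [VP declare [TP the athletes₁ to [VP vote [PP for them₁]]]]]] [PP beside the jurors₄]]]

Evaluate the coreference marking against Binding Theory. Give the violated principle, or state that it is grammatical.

Principle B

The two coindexed NPs are *the athletes₁* and *them₁*.
*them₁* is a pronoun. Its binding domain is the embedded TP, whose subject is the athletes₁.
*the athletes₁* c-commands it within that domain and carries the same index.
The pronoun is locally bound → Principle B violation.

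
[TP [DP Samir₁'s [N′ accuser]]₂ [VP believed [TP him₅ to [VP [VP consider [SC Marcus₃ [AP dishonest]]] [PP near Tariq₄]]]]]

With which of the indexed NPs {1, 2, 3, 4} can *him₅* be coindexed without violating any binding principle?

*him* is a pronoun, so Principle B applies: it must be free in its binding domain.
Binding domain of *him₅*: the matrix TP, whose subject is [Samir₁'s accuser]₂.
*Samir₁* and the pronoun do not c-command one another → neither Principle B nor Principle C is at stake; coindexation permitted.
*[Samir₁'s accuser]₂* c-commands the pronoun within its binding domain → coindexation would violate Principle B.
*Marcus₃*: the pronoun c-commands this R-expression → coindexation would violate Principle C on *Marcus₃*.
*Tariq₄*: the pronoun c-commands this R-expression → coindexation would violate Principle C on *Tariq₄*.

{1}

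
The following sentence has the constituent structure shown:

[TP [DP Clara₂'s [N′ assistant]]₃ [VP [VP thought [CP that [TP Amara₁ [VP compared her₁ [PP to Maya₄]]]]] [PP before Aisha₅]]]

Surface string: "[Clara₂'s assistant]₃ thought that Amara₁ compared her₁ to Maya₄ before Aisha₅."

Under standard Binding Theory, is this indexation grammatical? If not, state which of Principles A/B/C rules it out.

The two coindexed NPs are *Amara₁* and *her₁*.
*her₁* is a pronoun. Its binding domain is the embedded TP, whose subject is Amara₁.
*Amara₁* c-commands it within that domain and carries the same index.
The pronoun is locally bound → Principle B violation.

Principle B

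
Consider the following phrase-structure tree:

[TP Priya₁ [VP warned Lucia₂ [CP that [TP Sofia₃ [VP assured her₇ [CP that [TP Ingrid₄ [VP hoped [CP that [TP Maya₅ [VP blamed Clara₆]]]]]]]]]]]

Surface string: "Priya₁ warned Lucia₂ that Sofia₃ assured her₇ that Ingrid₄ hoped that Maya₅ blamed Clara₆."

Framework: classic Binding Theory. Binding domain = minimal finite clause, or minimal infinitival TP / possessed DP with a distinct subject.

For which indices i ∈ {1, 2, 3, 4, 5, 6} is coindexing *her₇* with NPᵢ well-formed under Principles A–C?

*her* is a pronoun, so Principle B applies: it must be free in its binding domain.
Binding domain of *her₇*: the embedded TP, whose subject is Sofia₃.
*Priya₁* c-commands the pronoun but from outside its binding domain, and is not c-commanded by it → coindexation permitted.
*Lucia₂* c-commands the pronoun but from outside its binding domain, and is not c-commanded by it → coindexation permitted.
*Sofia₃* c-commands the pronoun within its binding domain → coindexation would violate Principle B.
*Ingrid₄*: the pronoun c-commands this R-expression → coindexation would violate Principle C on *Ingrid₄*.
*Maya₅*: the pronoun c-commands this R-expression → coindexation would violate Principle C on *Maya₅*.
*Clara₆*: the pronoun c-commands this R-expression → coindexation would violate Principle C on *Clara₆*.

{1, 2}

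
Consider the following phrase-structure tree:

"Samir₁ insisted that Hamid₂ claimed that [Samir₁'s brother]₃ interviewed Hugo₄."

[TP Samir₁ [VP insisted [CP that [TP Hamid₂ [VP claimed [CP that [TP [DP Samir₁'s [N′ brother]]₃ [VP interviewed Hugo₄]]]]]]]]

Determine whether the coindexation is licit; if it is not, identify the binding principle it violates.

The two coindexed NPs are *Samir₁* (the lower occurrence) and *Samir₁* (the higher occurrence).
*Samir₁* (the lower occurrence) is an R-expression. Principle C requires it to be free everywhere.
*Samir₁* (the higher occurrence) c-commands it and carries the same index.
The R-expression is bound → Principle C violation.

Principle C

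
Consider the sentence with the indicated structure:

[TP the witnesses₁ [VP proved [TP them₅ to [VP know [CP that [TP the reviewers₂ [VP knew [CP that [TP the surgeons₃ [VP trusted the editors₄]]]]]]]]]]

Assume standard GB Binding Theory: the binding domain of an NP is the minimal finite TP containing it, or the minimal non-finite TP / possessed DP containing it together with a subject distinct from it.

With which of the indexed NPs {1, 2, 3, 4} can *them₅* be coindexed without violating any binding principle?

*them* is a pronoun, so Principle B applies: it must be free in its binding domain.
Binding domain of *them₅*: the matrix TP, whose subject is the witnesses₁.
*the witnesses₁* c-commands the pronoun within its binding domain → coindexation would violate Principle B.
*the reviewers₂*: the pronoun c-commands this R-expression → coindexation would violate Principle C on *the reviewers₂*.
*the surgeons₃*: the pronoun c-commands this R-expression → coindexation would violate Principle C on *the surgeons₃*.
*the editors₄*: the pronoun c-commands this R-expression → coindexation would violate Principle C on *the editors₄*.

none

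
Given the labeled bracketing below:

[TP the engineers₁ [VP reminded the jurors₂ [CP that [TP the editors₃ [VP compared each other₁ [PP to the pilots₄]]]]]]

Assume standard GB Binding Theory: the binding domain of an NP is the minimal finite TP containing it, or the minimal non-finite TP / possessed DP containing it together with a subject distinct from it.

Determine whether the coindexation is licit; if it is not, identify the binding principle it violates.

Principle A

The two coindexed NPs are *the engineers₁* and *each other₁*.
*each other₁* is an anaphor. Principle A requires it to be bound within its binding domain — the embedded TP, whose subject is the editors₃.
Within that domain it is c-commanded by *the editors₃*, which does not share its index.
*the engineers₁* does c-command the anaphor, but from outside its binding domain.
The anaphor is unbound in its domain → Principle A violation.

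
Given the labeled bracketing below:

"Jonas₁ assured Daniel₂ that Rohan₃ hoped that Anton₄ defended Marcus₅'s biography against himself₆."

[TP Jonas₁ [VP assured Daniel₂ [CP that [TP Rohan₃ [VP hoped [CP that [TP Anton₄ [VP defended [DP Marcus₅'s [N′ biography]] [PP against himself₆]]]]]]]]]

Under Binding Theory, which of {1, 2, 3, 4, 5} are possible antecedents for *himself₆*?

{4}

*himself* is an anaphor, so Principle A applies: it must be bound in its binding domain.
Binding domain of *himself₆*: the embedded TP, whose subject is Anton₄.
*Jonas₁* c-commands the anaphor but is outside its binding domain → cannot satisfy Principle A.
*Daniel₂* c-commands the anaphor but is outside its binding domain → cannot satisfy Principle A.
*Rohan₃* c-commands the anaphor but is outside its binding domain → cannot satisfy Principle A.
*Anton₄* c-commands the anaphor within its binding domain → licit binder.
*Marcus₅* does not c-command the anaphor → cannot bind it.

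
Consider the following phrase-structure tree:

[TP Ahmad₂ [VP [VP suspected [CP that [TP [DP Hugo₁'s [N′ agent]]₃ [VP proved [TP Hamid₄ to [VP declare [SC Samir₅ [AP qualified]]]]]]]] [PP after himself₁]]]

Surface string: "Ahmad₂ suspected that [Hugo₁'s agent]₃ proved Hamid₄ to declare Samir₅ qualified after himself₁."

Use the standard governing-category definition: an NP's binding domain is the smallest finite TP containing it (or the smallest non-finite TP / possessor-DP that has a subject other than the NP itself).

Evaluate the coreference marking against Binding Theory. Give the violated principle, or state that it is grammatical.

The two coindexed NPs are *Hugo₁* and *himself₁*.
*himself₁* is an anaphor. Principle A requires it to be bound within its binding domain — the matrix TP, whose subject is Ahmad₂.
Within that domain it is c-commanded by *Ahmad₂*, which does not share its index.
*Hugo₁* does not c-command the anaphor at all.
The anaphor is unbound in its domain → Principle A violation.

Principle A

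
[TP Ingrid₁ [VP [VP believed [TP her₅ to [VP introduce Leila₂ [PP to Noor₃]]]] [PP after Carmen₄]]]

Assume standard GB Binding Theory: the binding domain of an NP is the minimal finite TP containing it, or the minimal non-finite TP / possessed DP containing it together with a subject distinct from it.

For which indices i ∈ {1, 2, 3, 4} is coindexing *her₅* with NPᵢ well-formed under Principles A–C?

{4}

*her* is a pronoun, so Principle B applies: it must be free in its binding domain.
Binding domain of *her₅*: the matrix TP, whose subject is Ingrid₁.
*Ingrid₁* c-commands the pronoun within its binding domain → coindexation would violate Principle B.
*Leila₂*: the pronoun c-commands this R-expression → coindexation would violate Principle C on *Leila₂*.
*Noor₃*: the pronoun c-commands this R-expression → coindexation would violate Principle C on *Noor₃*.
*Carmen₄* and the pronoun do not c-command one another → neither Principle B nor Principle C is at stake; coindexation permitted.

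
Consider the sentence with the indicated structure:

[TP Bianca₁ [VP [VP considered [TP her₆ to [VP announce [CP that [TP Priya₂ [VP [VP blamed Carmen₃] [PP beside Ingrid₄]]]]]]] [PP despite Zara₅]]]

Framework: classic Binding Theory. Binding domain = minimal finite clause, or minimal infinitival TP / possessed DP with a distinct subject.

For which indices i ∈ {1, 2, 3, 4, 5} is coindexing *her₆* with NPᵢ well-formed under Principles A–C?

{5}

*her* is a pronoun, so Principle B applies: it must be free in its binding domain.
Binding domain of *her₆*: the matrix TP, whose subject is Bianca₁.
*Bianca₁* c-commands the pronoun within its binding domain → coindexation would violate Principle B.
*Priya₂*: the pronoun c-commands this R-expression → coindexation would violate Principle C on *Priya₂*.
*Carmen₃*: the pronoun c-commands this R-expression → coindexation would violate Principle C on *Carmen₃*.
*Ingrid₄*: the pronoun c-commands this R-expression → coindexation would violate Principle C on *Ingrid₄*.
*Zara₅* and the pronoun do not c-command one another → neither Principle B nor Principle C is at stake; coindexation permitted.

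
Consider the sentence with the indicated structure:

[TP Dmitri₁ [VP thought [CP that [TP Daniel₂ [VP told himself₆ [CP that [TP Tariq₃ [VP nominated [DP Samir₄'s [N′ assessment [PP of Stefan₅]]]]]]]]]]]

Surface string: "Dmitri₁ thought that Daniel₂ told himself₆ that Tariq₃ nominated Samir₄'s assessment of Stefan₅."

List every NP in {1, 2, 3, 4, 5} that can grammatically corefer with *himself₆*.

*himself* is an anaphor, so Principle A applies: it must be bound in its binding domain.
Binding domain of *himself₆*: the embedded TP, whose subject is Daniel₂.
*Dmitri₁* c-commands the anaphor but is outside its binding domain → cannot satisfy Principle A.
*Daniel₂* c-commands the anaphor within its binding domain → licit binder.
*Tariq₃* does not c-command the anaphor → cannot bind it.
*Samir₄* does not c-command the anaphor → cannot bind it.
*Stefan₅* does not c-command the anaphor → cannot bind it.

{2}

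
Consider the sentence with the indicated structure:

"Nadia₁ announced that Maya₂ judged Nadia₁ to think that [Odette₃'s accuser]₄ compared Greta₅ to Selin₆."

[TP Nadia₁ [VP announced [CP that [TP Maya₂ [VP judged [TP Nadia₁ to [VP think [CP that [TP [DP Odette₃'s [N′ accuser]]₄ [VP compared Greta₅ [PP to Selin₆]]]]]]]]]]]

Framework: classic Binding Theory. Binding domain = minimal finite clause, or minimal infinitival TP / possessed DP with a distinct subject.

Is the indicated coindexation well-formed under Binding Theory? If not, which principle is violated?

Principle C

The two coindexed NPs are *Nadia₁* (the higher occurrence) and *Nadia₁* (the lower occurrence).
*Nadia₁* (the lower occurrence) is an R-expression. Principle C requires it to be free everywhere.
*Nadia₁* (the higher occurrence) c-commands it and carries the same index.
The R-expression is bound → Principle C violation.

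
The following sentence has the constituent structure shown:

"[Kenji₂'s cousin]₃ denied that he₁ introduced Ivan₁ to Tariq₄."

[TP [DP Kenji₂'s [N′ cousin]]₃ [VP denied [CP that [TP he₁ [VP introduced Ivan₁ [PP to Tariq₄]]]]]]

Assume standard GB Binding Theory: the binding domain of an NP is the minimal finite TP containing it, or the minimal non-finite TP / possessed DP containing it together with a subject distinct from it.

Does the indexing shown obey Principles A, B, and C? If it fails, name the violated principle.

The two coindexed NPs are *he₁* and *Ivan₁*.
*Ivan₁* is an R-expression. Principle C requires it to be free everywhere.
*he₁* c-commands it and carries the same index.
The R-expression is bound → Principle C violation.

Principle C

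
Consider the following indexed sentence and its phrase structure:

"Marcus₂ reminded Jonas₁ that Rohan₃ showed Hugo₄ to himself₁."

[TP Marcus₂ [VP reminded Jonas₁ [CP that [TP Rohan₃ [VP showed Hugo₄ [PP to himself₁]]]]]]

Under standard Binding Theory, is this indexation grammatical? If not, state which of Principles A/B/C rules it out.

Principle A

The two coindexed NPs are *Jonas₁* and *himself₁*.
*himself₁* is an anaphor. Principle A requires it to be bound within its binding domain — the embedded TP, whose subject is Rohan₃.
Within that domain it is c-commanded by *Rohan₃*, *Hugo₄*, none of which share its index.
*Jonas₁* does c-command the anaphor, but from outside its binding domain.
The anaphor is unbound in its domain → Principle A violation.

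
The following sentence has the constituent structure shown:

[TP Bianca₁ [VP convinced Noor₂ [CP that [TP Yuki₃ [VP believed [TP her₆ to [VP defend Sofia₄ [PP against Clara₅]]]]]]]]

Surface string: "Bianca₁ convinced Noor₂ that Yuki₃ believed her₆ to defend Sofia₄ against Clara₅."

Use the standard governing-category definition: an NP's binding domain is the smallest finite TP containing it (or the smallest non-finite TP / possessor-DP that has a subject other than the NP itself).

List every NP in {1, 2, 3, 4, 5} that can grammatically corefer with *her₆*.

{1, 2}

*her* is a pronoun, so Principle B applies: it must be free in its binding domain.
Binding domain of *her₆*: the embedded TP, whose subject is Yuki₃.
*Bianca₁* c-commands the pronoun but from outside its binding domain, and is not c-commanded by it → coindexation permitted.
*Noor₂* c-commands the pronoun but from outside its binding domain, and is not c-commanded by it → coindexation permitted.
*Yuki₃* c-commands the pronoun within its binding domain → coindexation would violate Principle B.
*Sofia₄*: the pronoun c-commands this R-expression → coindexation would violate Principle C on *Sofia₄*.
*Clara₅*: the pronoun c-commands this R-expression → coindexation would violate Principle C on *Clara₅*.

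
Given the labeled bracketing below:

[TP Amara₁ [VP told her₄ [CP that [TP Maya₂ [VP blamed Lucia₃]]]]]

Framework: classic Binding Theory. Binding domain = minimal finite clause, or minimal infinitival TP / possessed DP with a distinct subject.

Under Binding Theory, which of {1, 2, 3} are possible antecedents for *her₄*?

*her* is a pronoun, so Principle B applies: it must be free in its binding domain.
Binding domain of *her₄*: the matrix TP, whose subject is Amara₁.
*Amara₁* c-commands the pronoun within its binding domain → coindexation would violate Principle B.
*Maya₂*: the pronoun c-commands this R-expression → coindexation would violate Principle C on *Maya₂*.
*Lucia₃*: the pronoun c-commands this R-expression → coindexation would violate Principle C on *Lucia₃*.

none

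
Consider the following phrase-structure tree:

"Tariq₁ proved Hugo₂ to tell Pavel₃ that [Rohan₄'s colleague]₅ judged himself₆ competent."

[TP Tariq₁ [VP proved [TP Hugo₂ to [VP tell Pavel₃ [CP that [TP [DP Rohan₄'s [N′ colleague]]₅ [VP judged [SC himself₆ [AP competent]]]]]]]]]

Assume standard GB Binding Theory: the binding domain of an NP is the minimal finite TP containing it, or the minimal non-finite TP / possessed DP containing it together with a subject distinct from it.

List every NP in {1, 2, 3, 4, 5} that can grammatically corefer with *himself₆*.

{5}

*himself* is an anaphor, so Principle A applies: it must be bound in its binding domain.
Binding domain of *himself₆*: the embedded TP, whose subject is [Rohan₄'s colleague]₅.
*Tariq₁* c-commands the anaphor but is outside its binding domain → cannot satisfy Principle A.
*Hugo₂* c-commands the anaphor but is outside its binding domain → cannot satisfy Principle A.
*Pavel₃* c-commands the anaphor but is outside its binding domain → cannot satisfy Principle A.
*Rohan₄* does not c-command the anaphor → cannot bind it.
*[Rohan₄'s colleague]₅* c-commands the anaphor within its binding domain → licit binder.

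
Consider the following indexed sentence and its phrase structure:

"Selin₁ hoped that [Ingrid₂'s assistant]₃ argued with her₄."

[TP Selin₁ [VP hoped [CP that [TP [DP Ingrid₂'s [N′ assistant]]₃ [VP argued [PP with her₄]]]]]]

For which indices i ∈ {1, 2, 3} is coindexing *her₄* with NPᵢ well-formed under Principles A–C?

{1, 2}

*her* is a pronoun, so Principle B applies: it must be free in its binding domain.
Binding domain of *her₄*: the embedded TP, whose subject is [Ingrid₂'s assistant]₃.
*Selin₁* c-commands the pronoun but from outside its binding domain, and is not c-commanded by it → coindexation permitted.
*Ingrid₂* and the pronoun do not c-command one another → neither Principle B nor Principle C is at stake; coindexation permitted.
*[Ingrid₂'s assistant]₃* c-commands the pronoun within its binding domain → coindexation would violate Principle B.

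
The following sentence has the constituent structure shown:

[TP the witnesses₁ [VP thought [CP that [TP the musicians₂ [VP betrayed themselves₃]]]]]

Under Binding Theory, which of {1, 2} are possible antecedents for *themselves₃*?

{2}

*themselves* is an anaphor, so Principle A applies: it must be bound in its binding domain.
Binding domain of *themselves₃*: the embedded TP, whose subject is the musicians₂.
*the witnesses₁* c-commands the anaphor but is outside its binding domain → cannot satisfy Principle A.
*the musicians₂* c-commands the anaphor within its binding domain → licit binder.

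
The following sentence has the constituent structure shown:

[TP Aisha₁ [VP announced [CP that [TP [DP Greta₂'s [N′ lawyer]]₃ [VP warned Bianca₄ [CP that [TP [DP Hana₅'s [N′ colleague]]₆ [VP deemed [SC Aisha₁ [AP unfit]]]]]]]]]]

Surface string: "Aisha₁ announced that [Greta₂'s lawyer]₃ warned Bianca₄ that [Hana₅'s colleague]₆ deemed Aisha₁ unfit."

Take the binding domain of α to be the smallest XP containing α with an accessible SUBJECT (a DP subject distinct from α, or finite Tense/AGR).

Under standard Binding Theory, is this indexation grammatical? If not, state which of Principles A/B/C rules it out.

Principle C

The two coindexed NPs are *Aisha₁* (the higher occurrence) and *Aisha₁* (the lower occurrence).
*Aisha₁* (the lower occurrence) is an R-expression. Principle C requires it to be free everywhere.
*Aisha₁* (the higher occurrence) c-commands it and carries the same index.
The R-expression is bound → Principle C violation.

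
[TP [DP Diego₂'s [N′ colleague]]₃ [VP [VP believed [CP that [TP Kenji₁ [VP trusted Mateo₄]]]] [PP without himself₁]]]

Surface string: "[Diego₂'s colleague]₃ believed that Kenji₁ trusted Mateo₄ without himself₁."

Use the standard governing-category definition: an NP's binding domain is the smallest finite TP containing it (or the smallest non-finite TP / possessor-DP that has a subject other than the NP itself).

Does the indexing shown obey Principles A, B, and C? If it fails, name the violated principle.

Principle A

The two coindexed NPs are *Kenji₁* and *himself₁*.
*himself₁* is an anaphor. Principle A requires it to be bound within its binding domain — the matrix TP, whose subject is [Diego₂'s colleague]₃.
Within that domain it is c-commanded by *[Diego₂'s colleague]₃*, which does not share its index.
*Kenji₁* does not c-command the anaphor at all.
The anaphor is unbound in its domain → Principle A violation.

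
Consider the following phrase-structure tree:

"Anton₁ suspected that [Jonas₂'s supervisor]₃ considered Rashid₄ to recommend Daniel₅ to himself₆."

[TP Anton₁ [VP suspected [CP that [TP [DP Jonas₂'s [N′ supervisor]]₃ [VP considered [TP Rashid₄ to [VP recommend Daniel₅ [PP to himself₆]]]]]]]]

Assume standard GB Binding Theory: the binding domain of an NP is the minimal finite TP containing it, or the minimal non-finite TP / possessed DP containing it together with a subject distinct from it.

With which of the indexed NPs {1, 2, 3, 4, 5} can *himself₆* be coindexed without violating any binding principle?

*himself* is an anaphor, so Principle A applies: it must be bound in its binding domain.
Binding domain of *himself₆*: the embedded TP, whose subject is Rashid₄.
*Anton₁* c-commands the anaphor but is outside its binding domain → cannot satisfy Principle A.
*Jonas₂* does not c-command the anaphor → cannot bind it.
*[Jonas₂'s supervisor]₃* c-commands the anaphor but is outside its binding domain → cannot satisfy Principle A.
*Rashid₄* c-commands the anaphor within its binding domain → licit binder.
*Daniel₅* c-commands the anaphor within its binding domain → licit binder.

{4, 5}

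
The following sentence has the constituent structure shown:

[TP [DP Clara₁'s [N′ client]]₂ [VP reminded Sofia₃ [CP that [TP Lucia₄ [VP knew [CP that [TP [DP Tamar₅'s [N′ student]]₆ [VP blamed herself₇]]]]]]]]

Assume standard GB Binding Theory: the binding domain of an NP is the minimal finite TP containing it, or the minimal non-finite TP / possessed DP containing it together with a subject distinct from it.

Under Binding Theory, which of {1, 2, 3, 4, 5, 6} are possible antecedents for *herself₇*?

{6}

*herself* is an anaphor, so Principle A applies: it must be bound in its binding domain.
Binding domain of *herself₇*: the embedded TP, whose subject is [Tamar₅'s student]₆.
*Clara₁* does not c-command the anaphor → cannot bind it.
*[Clara₁'s client]₂* c-commands the anaphor but is outside its binding domain → cannot satisfy Principle A.
*Sofia₃* c-commands the anaphor but is outside its binding domain → cannot satisfy Principle A.
*Lucia₄* c-commands the anaphor but is outside its binding domain → cannot satisfy Principle A.
*Tamar₅* does not c-command the anaphor → cannot bind it.
*[Tamar₅'s student]₆* c-commands the anaphor within its binding domain → licit binder.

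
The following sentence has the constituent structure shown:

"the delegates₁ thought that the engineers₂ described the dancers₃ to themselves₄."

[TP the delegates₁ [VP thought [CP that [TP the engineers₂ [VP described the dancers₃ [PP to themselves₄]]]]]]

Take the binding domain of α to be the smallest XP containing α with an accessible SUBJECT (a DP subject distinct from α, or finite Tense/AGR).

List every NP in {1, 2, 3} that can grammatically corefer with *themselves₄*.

*themselves* is an anaphor, so Principle A applies: it must be bound in its binding domain.
Binding domain of *themselves₄*: the embedded TP, whose subject is the engineers₂.
*the delegates₁* c-commands the anaphor but is outside its binding domain → cannot satisfy Principle A.
*the engineers₂* c-commands the anaphor within its binding domain → licit binder.
*the dancers₃* c-commands the anaphor within its binding domain → licit binder.

{2, 3}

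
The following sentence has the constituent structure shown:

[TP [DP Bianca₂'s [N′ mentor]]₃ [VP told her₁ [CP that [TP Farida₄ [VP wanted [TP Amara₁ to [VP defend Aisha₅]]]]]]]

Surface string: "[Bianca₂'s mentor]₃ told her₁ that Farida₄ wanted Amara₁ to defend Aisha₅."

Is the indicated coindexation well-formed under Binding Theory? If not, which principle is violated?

The two coindexed NPs are *her₁* and *Amara₁*.
*Amara₁* is an R-expression. Principle C requires it to be free everywhere.
*her₁* c-commands it and carries the same index.
The R-expression is bound → Principle C violation.

Principle C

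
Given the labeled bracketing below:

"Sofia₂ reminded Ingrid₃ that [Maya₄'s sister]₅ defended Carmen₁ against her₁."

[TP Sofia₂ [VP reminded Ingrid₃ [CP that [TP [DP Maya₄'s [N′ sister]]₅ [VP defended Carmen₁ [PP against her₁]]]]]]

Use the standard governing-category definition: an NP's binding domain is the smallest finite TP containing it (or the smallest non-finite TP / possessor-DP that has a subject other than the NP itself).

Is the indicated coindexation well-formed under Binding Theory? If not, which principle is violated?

Principle B

The two coindexed NPs are *Carmen₁* and *her₁*.
*her₁* is a pronoun. Its binding domain is the embedded TP, whose subject is [Maya₄'s sister]₅.
*Carmen₁* c-commands it within that domain and carries the same index.
The pronoun is locally bound → Principle B violation.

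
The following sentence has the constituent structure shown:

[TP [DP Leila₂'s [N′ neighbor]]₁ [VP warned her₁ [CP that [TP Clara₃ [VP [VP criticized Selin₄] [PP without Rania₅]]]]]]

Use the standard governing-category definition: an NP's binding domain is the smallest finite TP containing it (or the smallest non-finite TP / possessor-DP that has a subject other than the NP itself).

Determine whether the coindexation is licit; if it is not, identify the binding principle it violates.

Principle B

The two coindexed NPs are *[Leila₂'s neighbor]₁* and *her₁*.
*her₁* is a pronoun. Its binding domain is the matrix TP, whose subject is [Leila₂'s neighbor]₁.
*[Leila₂'s neighbor]₁* c-commands it within that domain and carries the same index.
The pronoun is locally bound → Principle B violation.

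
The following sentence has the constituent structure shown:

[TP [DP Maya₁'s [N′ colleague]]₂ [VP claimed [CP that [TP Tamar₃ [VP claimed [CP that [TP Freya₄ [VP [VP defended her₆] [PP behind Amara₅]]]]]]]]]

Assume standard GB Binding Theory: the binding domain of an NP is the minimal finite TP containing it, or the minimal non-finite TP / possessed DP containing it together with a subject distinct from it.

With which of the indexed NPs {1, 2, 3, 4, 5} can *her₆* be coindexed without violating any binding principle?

*her* is a pronoun, so Principle B applies: it must be free in its binding domain.
Binding domain of *her₆*: the embedded TP, whose subject is Freya₄.
*Maya₁* and the pronoun do not c-command one another → neither Principle B nor Principle C is at stake; coindexation permitted.
*[Maya₁'s colleague]₂* c-commands the pronoun but from outside its binding domain, and is not c-commanded by it → coindexation permitted.
*Tamar₃* c-commands the pronoun but from outside its binding domain, and is not c-commanded by it → coindexation permitted.
*Freya₄* c-commands the pronoun within its binding domain → coindexation would violate Principle B.
*Amara₅* and the pronoun do not c-command one another → neither Principle B nor Principle C is at stake; coindexation permitted.

{1, 2, 3, 5}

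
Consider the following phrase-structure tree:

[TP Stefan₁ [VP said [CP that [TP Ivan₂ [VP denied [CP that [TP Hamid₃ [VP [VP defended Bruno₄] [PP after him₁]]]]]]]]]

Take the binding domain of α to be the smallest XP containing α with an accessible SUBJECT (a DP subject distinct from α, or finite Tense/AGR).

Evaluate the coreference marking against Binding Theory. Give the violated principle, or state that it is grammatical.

grammatical

The two coindexed NPs are *Stefan₁* and *him₁*.
*him₁* is a pronoun; its binding domain is the embedded TP, whose subject is Hamid₃. Within that domain it is c-commanded only by *Hamid₃*, which carries a different index — the pronoun is free locally, so Principle B holds.
*Stefan₁* is an R-expression; *him₁* does not c-command it, and no other NP shares its index, so Principle C is satisfied.
All principles are respected.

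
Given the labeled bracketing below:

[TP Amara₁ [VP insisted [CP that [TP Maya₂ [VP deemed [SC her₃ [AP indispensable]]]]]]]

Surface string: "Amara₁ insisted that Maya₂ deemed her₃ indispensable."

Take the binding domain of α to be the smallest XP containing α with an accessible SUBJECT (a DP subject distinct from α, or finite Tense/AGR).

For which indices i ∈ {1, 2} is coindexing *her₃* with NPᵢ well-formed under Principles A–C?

*her* is a pronoun, so Principle B applies: it must be free in its binding domain.
Binding domain of *her₃*: the embedded TP, whose subject is Maya₂.
*Amara₁* c-commands the pronoun but from outside its binding domain, and is not c-commanded by it → coindexation permitted.
*Maya₂* c-commands the pronoun within its binding domain → coindexation would violate Principle B.

{1}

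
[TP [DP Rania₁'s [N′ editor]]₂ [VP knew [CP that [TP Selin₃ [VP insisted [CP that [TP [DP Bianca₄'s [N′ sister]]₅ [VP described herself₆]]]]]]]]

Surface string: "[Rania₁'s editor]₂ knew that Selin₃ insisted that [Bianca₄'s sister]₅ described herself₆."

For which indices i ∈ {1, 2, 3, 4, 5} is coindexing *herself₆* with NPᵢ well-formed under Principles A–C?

{5}

*herself* is an anaphor, so Principle A applies: it must be bound in its binding domain.
Binding domain of *herself₆*: the embedded TP, whose subject is [Bianca₄'s sister]₅.
*Rania₁* does not c-command the anaphor → cannot bind it.
*[Rania₁'s editor]₂* c-commands the anaphor but is outside its binding domain → cannot satisfy Principle A.
*Selin₃* c-commands the anaphor but is outside its binding domain → cannot satisfy Principle A.
*Bianca₄* does not c-command the anaphor → cannot bind it.
*[Bianca₄'s sister]₅* c-commands the anaphor within its binding domain → licit binder.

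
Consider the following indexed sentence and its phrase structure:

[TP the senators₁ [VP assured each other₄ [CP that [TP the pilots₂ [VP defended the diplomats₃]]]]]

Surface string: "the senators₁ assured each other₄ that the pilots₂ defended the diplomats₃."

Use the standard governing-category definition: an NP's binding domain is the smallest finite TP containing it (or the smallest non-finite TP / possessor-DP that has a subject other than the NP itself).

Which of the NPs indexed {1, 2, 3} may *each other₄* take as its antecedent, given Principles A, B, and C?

{1}

*each other* is an anaphor, so Principle A applies: it must be bound in its binding domain.
Binding domain of *each other₄*: the matrix TP, whose subject is the senators₁.
*the senators₁* c-commands the anaphor within its binding domain → licit binder.
*the pilots₂* does not c-command the anaphor → cannot bind it.
*the diplomats₃* does not c-command the anaphor → cannot bind it.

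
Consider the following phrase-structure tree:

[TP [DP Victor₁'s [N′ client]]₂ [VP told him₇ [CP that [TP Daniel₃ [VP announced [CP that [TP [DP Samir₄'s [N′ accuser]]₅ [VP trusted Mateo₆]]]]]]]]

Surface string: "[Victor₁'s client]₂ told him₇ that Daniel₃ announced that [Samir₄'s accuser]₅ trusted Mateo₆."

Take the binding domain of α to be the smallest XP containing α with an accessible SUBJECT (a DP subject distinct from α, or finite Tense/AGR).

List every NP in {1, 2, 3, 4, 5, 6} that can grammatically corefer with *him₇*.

{1}

*him* is a pronoun, so Principle B applies: it must be free in its binding domain.
Binding domain of *him₇*: the matrix TP, whose subject is [Victor₁'s client]₂.
*Victor₁* and the pronoun do not c-command one another → neither Principle B nor Principle C is at stake; coindexation permitted.
*[Victor₁'s client]₂* c-commands the pronoun within its binding domain → coindexation would violate Principle B.
*Daniel₃*: the pronoun c-commands this R-expression → coindexation would violate Principle C on *Daniel₃*.
*Samir₄*: the pronoun c-commands this R-expression → coindexation would violate Principle C on *Samir₄*.
*[Samir₄'s accuser]₅*: the pronoun c-commands this R-expression → coindexation would violate Principle C on *[Samir₄'s accuser]₅*.
*Mateo₆*: the pronoun c-commands this R-expression → coindexation would violate Principle C on *Mateo₆*.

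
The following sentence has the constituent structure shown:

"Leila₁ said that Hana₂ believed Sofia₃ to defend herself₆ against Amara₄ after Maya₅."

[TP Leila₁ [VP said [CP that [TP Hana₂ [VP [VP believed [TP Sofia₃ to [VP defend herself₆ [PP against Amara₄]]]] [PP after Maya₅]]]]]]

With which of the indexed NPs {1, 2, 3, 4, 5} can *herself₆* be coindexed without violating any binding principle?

*herself* is an anaphor, so Principle A applies: it must be bound in its binding domain.
Binding domain of *herself₆*: the embedded TP, whose subject is Sofia₃.
*Leila₁* c-commands the anaphor but is outside its binding domain → cannot satisfy Principle A.
*Hana₂* c-commands the anaphor but is outside its binding domain → cannot satisfy Principle A.
*Sofia₃* c-commands the anaphor within its binding domain → licit binder.
*Amara₄* does not c-command the anaphor → cannot bind it.
*Maya₅* does not c-command the anaphor → cannot bind it.

{3}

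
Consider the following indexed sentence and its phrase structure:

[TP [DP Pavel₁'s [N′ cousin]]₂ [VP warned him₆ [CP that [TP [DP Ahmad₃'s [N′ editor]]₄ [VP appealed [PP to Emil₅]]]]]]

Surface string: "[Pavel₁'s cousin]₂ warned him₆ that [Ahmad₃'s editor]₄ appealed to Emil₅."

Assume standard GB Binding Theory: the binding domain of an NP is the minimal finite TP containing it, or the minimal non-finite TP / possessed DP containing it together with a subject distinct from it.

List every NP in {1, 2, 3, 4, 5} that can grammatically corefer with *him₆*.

{1}

*him* is a pronoun, so Principle B applies: it must be free in its binding domain.
Binding domain of *him₆*: the matrix TP, whose subject is [Pavel₁'s cousin]₂.
*Pavel₁* and the pronoun do not c-command one another → neither Principle B nor Principle C is at stake; coindexation permitted.
*[Pavel₁'s cousin]₂* c-commands the pronoun within its binding domain → coindexation would violate Principle B.
*Ahmad₃*: the pronoun c-commands this R-expression → coindexation would violate Principle C on *Ahmad₃*.
*[Ahmad₃'s editor]₄*: the pronoun c-commands this R-expression → coindexation would violate Principle C on *[Ahmad₃'s editor]₄*.
*Emil₅*: the pronoun c-commands this R-expression → coindexation would violate Principle C on *Emil₅*.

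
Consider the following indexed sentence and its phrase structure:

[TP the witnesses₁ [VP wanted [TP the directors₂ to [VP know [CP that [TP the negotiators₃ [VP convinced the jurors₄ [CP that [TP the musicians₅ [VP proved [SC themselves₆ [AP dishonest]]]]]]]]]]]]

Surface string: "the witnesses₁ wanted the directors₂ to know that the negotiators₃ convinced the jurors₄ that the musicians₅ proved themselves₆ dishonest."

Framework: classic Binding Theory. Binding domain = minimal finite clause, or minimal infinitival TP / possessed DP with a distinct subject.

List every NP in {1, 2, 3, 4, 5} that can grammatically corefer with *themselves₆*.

*themselves* is an anaphor, so Principle A applies: it must be bound in its binding domain.
Binding domain of *themselves₆*: the embedded TP, whose subject is the musicians₅.
*the witnesses₁* c-commands the anaphor but is outside its binding domain → cannot satisfy Principle A.
*the directors₂* c-commands the anaphor but is outside its binding domain → cannot satisfy Principle A.
*the negotiators₃* c-commands the anaphor but is outside its binding domain → cannot satisfy Principle A.
*the jurors₄* c-commands the anaphor but is outside its binding domain → cannot satisfy Principle A.
*the musicians₅* c-commands the anaphor within its binding domain → licit binder.

{5}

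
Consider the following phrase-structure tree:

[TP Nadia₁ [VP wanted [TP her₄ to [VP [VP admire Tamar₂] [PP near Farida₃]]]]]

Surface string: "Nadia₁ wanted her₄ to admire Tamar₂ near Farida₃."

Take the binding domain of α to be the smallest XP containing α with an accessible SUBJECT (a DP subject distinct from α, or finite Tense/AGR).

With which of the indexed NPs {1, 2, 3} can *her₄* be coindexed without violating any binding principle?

none

*her* is a pronoun, so Principle B applies: it must be free in its binding domain.
Binding domain of *her₄*: the matrix TP, whose subject is Nadia₁.
*Nadia₁* c-commands the pronoun within its binding domain → coindexation would violate Principle B.
*Tamar₂*: the pronoun c-commands this R-expression → coindexation would violate Principle C on *Tamar₂*.
*Farida₃*: the pronoun c-commands this R-expression → coindexation would violate Principle C on *Farida₃*.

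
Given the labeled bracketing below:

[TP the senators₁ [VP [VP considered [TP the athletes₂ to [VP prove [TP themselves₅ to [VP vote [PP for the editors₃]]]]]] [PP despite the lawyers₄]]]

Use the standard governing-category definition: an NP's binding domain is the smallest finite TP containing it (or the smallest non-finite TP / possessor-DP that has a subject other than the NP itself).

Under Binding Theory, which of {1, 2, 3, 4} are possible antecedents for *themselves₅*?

{2}

*themselves* is an anaphor, so Principle A applies: it must be bound in its binding domain.
Binding domain of *themselves₅*: the embedded TP, whose subject is the athletes₂.
*the senators₁* c-commands the anaphor but is outside its binding domain → cannot satisfy Principle A.
*the athletes₂* c-commands the anaphor within its binding domain → licit binder.
*the editors₃* does not c-command the anaphor → cannot bind it.
*the lawyers₄* does not c-command the anaphor → cannot bind it.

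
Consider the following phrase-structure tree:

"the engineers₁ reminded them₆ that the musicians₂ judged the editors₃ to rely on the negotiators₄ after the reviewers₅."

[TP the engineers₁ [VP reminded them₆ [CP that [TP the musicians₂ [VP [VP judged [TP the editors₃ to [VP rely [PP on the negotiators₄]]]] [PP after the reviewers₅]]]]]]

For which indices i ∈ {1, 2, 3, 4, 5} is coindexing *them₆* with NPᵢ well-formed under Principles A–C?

none

*them* is a pronoun, so Principle B applies: it must be free in its binding domain.
Binding domain of *them₆*: the matrix TP, whose subject is the engineers₁.
*the engineers₁* c-commands the pronoun within its binding domain → coindexation would violate Principle B.
*the musicians₂*: the pronoun c-commands this R-expression → coindexation would violate Principle C on *the musicians₂*.
*the editors₃*: the pronoun c-commands this R-expression → coindexation would violate Principle C on *the editors₃*.
*the negotiators₄*: the pronoun c-commands this R-expression → coindexation would violate Principle C on *the negotiators₄*.
*the reviewers₅*: the pronoun c-commands this R-expression → coindexation would violate Principle C on *the reviewers₅*.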